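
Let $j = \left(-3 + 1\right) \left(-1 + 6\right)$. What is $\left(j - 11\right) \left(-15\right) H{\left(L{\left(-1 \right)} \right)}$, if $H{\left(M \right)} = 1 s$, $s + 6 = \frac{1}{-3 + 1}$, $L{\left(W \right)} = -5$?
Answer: $- \frac{4095}{2} \approx -2047.5$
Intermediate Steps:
$s = - \frac{13}{2}$ ($s = -6 + \frac{1}{-3 + 1} = -6 + \frac{1}{-2} = -6 - \frac{1}{2} = - \frac{13}{2} \approx -6.5$)
$H{\left(M \right)} = - \frac{13}{2}$ ($H{\left(M \right)} = 1 \left(- \frac{13}{2}\right) = - \frac{13}{2}$)
$j = -10$ ($j = \left(-2\right) 5 = -10$)
$\left(j - 11\right) \left(-15\right) H{\left(L{\left(-1 \right)} \right)} = \left(-10 - 11\right) \left(-15\right) \left(- \frac{13}{2}\right) = \left(-21\right) \left(-15\right) \left(- \frac{13}{2}\right) = 315 \left(- \frac{13}{2}\right) = - \frac{4095}{2}$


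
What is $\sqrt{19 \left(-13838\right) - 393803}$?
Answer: $5 i \sqrt{26269} \approx 810.39 i$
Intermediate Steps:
$\sqrt{19 \left(-13838\right) - 393803} = \sqrt{-262922 - 393803} = \sqrt{-656725} = 5 i \sqrt{26269}$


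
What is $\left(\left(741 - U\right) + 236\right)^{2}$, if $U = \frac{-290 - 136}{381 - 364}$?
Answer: $\frac{290191225}{289} \approx 1.0041 \cdot 10^{6}$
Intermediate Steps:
$U = - \frac{426}{17} \approx -25.059$
$\left(\left(741 - U\right) + 236\right)^{2} = \left(\left(741 - - \frac{426}{17}\right) + 236\right)^{2} = \left(\left(741 + \frac{426}{17}\right) + 236\right)^{2} = \left(\frac{13023}{17} + 236\right)^{2} = \left(\frac{17035}{17}\right)^{2} = \frac{290191225}{289}$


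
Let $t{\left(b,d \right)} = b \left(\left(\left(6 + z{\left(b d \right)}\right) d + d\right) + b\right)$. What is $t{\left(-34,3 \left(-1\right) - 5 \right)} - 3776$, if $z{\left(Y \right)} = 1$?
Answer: $-444$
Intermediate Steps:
$t{\left(b,d \right)} = b \left(b + 8 d\right)$ ($t{\left(b,d \right)} = b \left(\left(\left(6 + 1\right) d + d\right) + b\right) = b \left(\left(7 d + d\right) + b\right) = b \left(8 d + b\right) = b \left(b + 8 d\right)$)
$t{\left(-34,3 \left(-1\right) - 5 \right)} - 3776 = - 34 \left(-34 + 8 \left(3 \left(-1\right) - 5\right)\right) - 3776 = - 34 \left(-34 + 8 \left(-3 - 5\right)\right) - 3776 = - 34 \left(-34 + 8 \left(-8\right)\right) - 3776 = - 34 \left(-34 - 64\right) - 3776 = \left(-34\right) \left(-98\right) - 3776 = 3332 - 3776 = -444$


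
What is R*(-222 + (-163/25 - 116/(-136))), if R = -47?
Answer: 9095299/850 ≈ 10700.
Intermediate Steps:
R*(-222 + (-163/25 - 116/(-136))) = -47*(-222 + (-163/25 - 116/(-136))) = -47*(-222 + (-163*1/25 - 116*(-1/136))) = -47*(-222 + (-163/25 + 29/34)) = -47*(-222 - 4817/850) = -47*(-193517/850) = 9095299/850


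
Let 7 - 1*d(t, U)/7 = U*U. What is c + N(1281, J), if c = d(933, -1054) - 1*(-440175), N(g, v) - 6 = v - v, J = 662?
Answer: -7336182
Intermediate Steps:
d(t, U) = 49 - 7*U² (d(t, U) = 49 - 7*U*U = 49 - 7*U²)
N(g, v) = 6 (N(g, v) = 6 + (v - v) = 6 + 0 = 6)
c = -7336188 (c = (49 - 7*(-1054)²) - 1*(-440175) = (49 - 7*1110916) + 440175 = (49 - 7776412) + 440175 = -7776363 + 440175 = -7336188)
c + N(1281, J) = -7336188 + 6 = -7336182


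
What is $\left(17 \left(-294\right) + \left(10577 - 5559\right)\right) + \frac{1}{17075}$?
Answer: $\frac{341501}{17075} \approx 20.0$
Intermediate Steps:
$\left(17 \left(-294\right) + \left(10577 - 5559\right)\right) + \frac{1}{17075} = \left(-4998 + \left(10577 - 5559\right)\right) + \frac{1}{17075} = \left(-4998 + 5018\right) + \frac{1}{17075} = 20 + \frac{1}{17075} = \frac{341501}{17075}$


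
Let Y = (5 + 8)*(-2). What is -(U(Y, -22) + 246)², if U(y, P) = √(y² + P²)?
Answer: -61676 - 984*√290 ≈ -78433.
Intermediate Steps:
Y = -26 (Y = 13*(-2) = -26)
U(y, P) = √(P² + y²)
-(U(Y, -22) + 246)² = -(√((-22)² + (-26)²) + 246)² = -(√(484 + 676) + 246)² = -(√1160 + 246)² = -(2*√290 + 246)² = -(246 + 2*√290)²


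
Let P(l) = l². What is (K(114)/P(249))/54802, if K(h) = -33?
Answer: -1/102962994 ≈ -9.7122e-9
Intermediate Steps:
(K(114)/P(249))/54802 = -33/(249²)/54802 = -33/62001*(1/54802) = -33*1/62001*(1/54802) = -11/20667*1/54802 = -1/102962994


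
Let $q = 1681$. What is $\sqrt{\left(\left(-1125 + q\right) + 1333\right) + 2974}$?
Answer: $\sqrt{4863} \approx 69.735$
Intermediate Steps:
$\sqrt{\left(\left(-1125 + q\right) + 1333\right) + 2974} = \sqrt{\left(\left(-1125 + 1681\right) + 1333\right) + 2974} = \sqrt{\left(556 + 1333\right) + 2974} = \sqrt{1889 + 2974} = \sqrt{4863}$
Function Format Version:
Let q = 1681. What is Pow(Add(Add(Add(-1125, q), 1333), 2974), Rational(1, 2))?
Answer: Pow(4863, Rational(1, 2)) ≈ 69.735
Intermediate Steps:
Pow(Add(Add(Add(-1125, q), 1333), 2974), Rational(1, 2)) = Pow(Add(Add(Add(-1125, 1681), 1333), 2974), Rational(1, 2)) = Pow(Add(Add(556, 1333), 2974), Rational(1, 2)) = Pow(Add(1889, 2974), Rational(1, 2)) = Pow(4863, Rational(1, 2))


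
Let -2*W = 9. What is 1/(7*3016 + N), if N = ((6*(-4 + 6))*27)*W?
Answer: 1/19654 ≈ 5.0880e-5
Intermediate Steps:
W = -9/2 (W = -½*9 = -9/2 ≈ -4.5000)
N = -1458 (N = ((6*(-4 + 6))*27)*(-9/2) = ((6*2)*27)*(-9/2) = (12*27)*(-9/2) = 324*(-9/2) = -1458)
1/(7*3016 + N) = 1/(7*3016 - 1458) = 1/(21112 - 1458) = 1/19654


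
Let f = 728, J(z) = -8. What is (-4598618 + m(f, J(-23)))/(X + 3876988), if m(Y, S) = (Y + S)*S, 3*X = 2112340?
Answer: -6906567/6871652 ≈ -1.0051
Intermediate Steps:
X = 2112340/3 (X = (⅓)*2112340 = 2112340/3 ≈ 7.0411e+5)
m(Y, S) = S*(S + Y) (m(Y, S) = (S + Y)*S = S*(S + Y))
(-4598618 + m(f, J(-23)))/(X + 3876988) = (-4598618 - 8*(-8 + 728))/(2112340/3 + 3876988) = (-4598618 - 8*720)/(13743304/3) = (-4598618 - 5760)*(3/13743304) = -4604378*3/13743304 = -6906567/6871652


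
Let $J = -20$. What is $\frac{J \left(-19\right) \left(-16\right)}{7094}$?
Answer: $- \frac{3040}{3547} \approx -0.85706$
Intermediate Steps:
$\frac{J \left(-19\right) \left(-16\right)}{7094} = \frac{\left(-20\right) \left(-19\right) \left(-16\right)}{7094} = 380 \left(-16\right) \frac{1}{7094} = \left(-6080\right) \frac{1}{7094} = - \frac{3040}{3547}$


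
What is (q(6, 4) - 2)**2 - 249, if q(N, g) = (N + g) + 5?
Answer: -80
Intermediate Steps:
q(N, g) = 5 + N + g
(q(6, 4) - 2)**2 - 249 = ((5 + 6 + 4) - 2)**2 - 249 = (15 - 2)**2 - 249 = 13**2 - 249 = 169 - 249 = -80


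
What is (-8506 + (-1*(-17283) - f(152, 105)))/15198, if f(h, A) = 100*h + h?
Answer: -6575/15198 ≈ -0.43262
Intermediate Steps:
f(h, A) = 101*h
(-8506 + (-1*(-17283) - f(152, 105)))/15198 = (-8506 + (-1*(-17283) - 101*152))/15198 = (-8506 + (17283 - 1*15352))*(1/15198) = (-8506 + (17283 - 15352))*(1/15198) = (-8506 + 1931)*(1/15198) = -6575*1/15198 = -6575/15198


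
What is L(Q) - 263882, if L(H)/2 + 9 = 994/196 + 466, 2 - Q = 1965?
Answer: -1840705/7 ≈ -2.6296e+5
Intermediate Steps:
Q = -1963 (Q = 2 - 1*1965 = 2 - 1965 = -1963)
L(H) = 6469/7 (L(H) = -18 + 2*(994/196 + 466) = -18 + 2*(994*(1/196) + 466) = -18 + 2*(71/14 + 466) = -18 + 2*(6595/14) = -18 + 6595/7 = 6469/7)
L(Q) - 263882 = 6469/7 - 263882 = -1840705/7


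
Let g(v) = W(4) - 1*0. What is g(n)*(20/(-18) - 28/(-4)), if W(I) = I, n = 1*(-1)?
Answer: 212/9 ≈ 23.556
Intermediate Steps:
n = -1
g(v) = 4 (g(v) = 4 - 1*0 = 4 + 0 = 4)
g(n)*(20/(-18) - 28/(-4)) = 4*(20/(-18) - 28/(-4)) = 4*(20*(-1/18) - 28*(-1/4)) = 4*(-10/9 + 7) = 4*(53/9) = 212/9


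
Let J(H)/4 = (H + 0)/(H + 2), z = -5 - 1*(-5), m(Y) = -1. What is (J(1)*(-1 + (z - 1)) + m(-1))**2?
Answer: 121/9 ≈ 13.444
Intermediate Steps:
z = 0 (z = -5 + 5 = 0)
J(H) = 4*H/(2 + H) (J(H) = 4*((H + 0)/(H + 2)) = 4*(H/(2 + H)) = 4*H/(2 + H))
(J(1)*(-1 + (z - 1)) + m(-1))**2 = ((4*1/(2 + 1))*(-1 + (0 - 1)) - 1)**2 = ((4*1/3)*(-1 - 1) - 1)**2 = ((4*1*(1/3))*(-2) - 1)**2 = ((4/3)*(-2) - 1)**2 = (-8/3 - 1)**2 = (-11/3)**2 = 121/9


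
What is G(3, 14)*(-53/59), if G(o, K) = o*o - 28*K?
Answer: 20299/59 ≈ 344.05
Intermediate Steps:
G(o, K) = o² - 28*K
G(3, 14)*(-53/59) = (3² - 28*14)*(-53/59) = (9 - 392)*(-53*1/59) = -383*(-53/59) = 20299/59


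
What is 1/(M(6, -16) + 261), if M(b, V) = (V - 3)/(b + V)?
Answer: 10/2629 ≈ 0.0038037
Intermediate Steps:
M(b, V) = (-3 + V)/(V + b)
1/(M(6, -16) + 261) = 1/((-3 - 16)/(-16 + 6) + 261) = 1/(-19/(-10) + 261) = 1/(-⅒*(-19) + 261) = 1/(19/10 + 261) = 1/(2629/10) = 10/2629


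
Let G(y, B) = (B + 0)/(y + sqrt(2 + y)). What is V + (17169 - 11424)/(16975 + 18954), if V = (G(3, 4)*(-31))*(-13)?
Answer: 43443906/35929 - 403*sqrt(5) ≈ 308.02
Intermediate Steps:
G(y, B) = B/(y + sqrt(2 + y))
V = 1612/(3 + sqrt(5)) (V = ((4/(3 + sqrt(2 + 3)))*(-31))*(-13) = ((4/(3 + sqrt(5)))*(-31))*(-13) = -124/(3 + sqrt(5))*(-13) = 1612/(3 + sqrt(5)) ≈ 307.86)
V + (17169 - 11424)/(16975 + 18954) = (1209 - 403*sqrt(5)) + (17169 - 11424)/(16975 + 18954) = (1209 - 403*sqrt(5)) + 5745/35929 = 43443906/35929 - 403*sqrt(5)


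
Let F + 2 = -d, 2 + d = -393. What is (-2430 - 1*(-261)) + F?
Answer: -1776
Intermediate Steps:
d = -395 (d = -2 - 393 = -395)
F = 393 (F = -2 - 1*(-395) = -2 + 395 = 393)
(-2430 - 1*(-261)) + F = (-2430 - 1*(-261)) + 393 = (-2430 + 261) + 393 = -2169 + 393 = -1776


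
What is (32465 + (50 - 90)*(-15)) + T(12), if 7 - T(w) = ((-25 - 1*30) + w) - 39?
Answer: 33154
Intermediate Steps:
T(w) = 101 - w (T(w) = 7 - (((-25 - 1*30) + w) - 39) = 7 - (((-25 - 30) + w) - 39) = 7 - ((-55 + w) - 39) = 7 - (-94 + w) = 7 + (94 - w) = 101 - w)
(32465 + (50 - 90)*(-15)) + T(12) = (32465 + (50 - 90)*(-15)) + (101 - 1*12) = (32465 - 40*(-15)) + (101 - 12) = (32465 + 600) + 89 = 33065 + 89 = 33154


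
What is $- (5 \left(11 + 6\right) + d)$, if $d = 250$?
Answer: $-335$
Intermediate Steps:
$- (5 \left(11 + 6\right) + d) = - (5 \left(11 + 6\right) + 250) = - (5 \cdot 17 + 250) = - (85 + 250) = \left(-1\right) 335 = -335$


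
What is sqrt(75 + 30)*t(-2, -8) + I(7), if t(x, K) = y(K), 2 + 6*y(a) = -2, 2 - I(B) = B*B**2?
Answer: -341 - 2*sqrt(105)/3 ≈ -347.83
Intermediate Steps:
I(B) = 2 - B**3 (I(B) = 2 - B*B**2 = 2 - B**3)
y(a) = -2/3 (y(a) = -1/3 + (1/6)*(-2) = -1/3 - 1/3 = -2/3)
t(x, K) = -2/3
sqrt(75 + 30)*t(-2, -8) + I(7) = sqrt(75 + 30)*(-2/3) + (2 - 1*7**3) = sqrt(105)*(-2/3) + (2 - 1*343) = -2*sqrt(105)/3 + (2 - 343) = -2*sqrt(105)/3 - 341 = -341 - 2*sqrt(105)/3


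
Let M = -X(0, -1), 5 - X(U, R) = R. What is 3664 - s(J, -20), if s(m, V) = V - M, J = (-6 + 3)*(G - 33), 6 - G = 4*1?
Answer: 3678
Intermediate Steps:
X(U, R) = 5 - R
G = 2 (G = 6 - 4 = 2)
J = 93 (J = (-6 + 3)*(2 - 33) = -3*(-31) = 93)
M = -6 (M = -(5 - 1*(-1)) = -(5 + 1) = -1*6 = -6)
s(m, V) = 6 + V (s(m, V) = V - 1*(-6) = V + 6 = 6 + V)
3664 - s(J, -20) = 3664 - (6 - 20) = 3664 - 1*(-14) = 3664 + 14 = 3678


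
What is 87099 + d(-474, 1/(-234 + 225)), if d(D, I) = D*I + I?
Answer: 784364/9 ≈ 87152.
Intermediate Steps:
d(D, I) = I + D*I
87099 + d(-474, 1/(-234 + 225)) = 87099 + (1 - 474)/(-234 + 225) = 87099 - 473/(-9) = 87099 - 1/9*(-473) = 87099 + 473/9 = 784364/9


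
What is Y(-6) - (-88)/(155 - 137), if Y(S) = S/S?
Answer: 53/9 ≈ 5.8889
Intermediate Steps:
Y(S) = 1
Y(-6) - (-88)/(155 - 137) = 1 - (-88)/(155 - 137) = 1 - (-88)/18 = 1 - 88*(-1/18) = 1 + 44/9 = 53/9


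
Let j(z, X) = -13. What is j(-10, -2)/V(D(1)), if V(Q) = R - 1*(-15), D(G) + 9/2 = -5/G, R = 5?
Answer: -13/20 ≈ -0.65000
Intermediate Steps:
D(G) = -9/2 - 5/G
V(Q) = 20 (V(Q) = 5 - 1*(-15) = 5 + 15 = 20)
j(-10, -2)/V(D(1)) = -13/20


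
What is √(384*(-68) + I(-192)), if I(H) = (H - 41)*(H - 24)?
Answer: 2*√6054 ≈ 155.61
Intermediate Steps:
I(H) = (-41 + H)*(-24 + H)
√(384*(-68) + I(-192)) = √(384*(-68) + (984 + (-192)² - 65*(-192))) = √(-26112 + (984 + 36864 + 12480)) = √(-26112 + 50328) = √24216 = 2*√6054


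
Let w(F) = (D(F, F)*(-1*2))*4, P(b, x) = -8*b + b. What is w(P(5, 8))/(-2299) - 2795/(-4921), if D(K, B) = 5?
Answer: 18345/31339 ≈ 0.58537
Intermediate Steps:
P(b, x) = -7*b
w(F) = -40 (w(F) = (5*(-1*2))*4 = (5*(-2))*4 = -10*4 = -40)
w(P(5, 8))/(-2299) - 2795/(-4921) = -40/(-2299) - 2795/(-4921) = -40*(-1/2299) - 2795*(-1/4921) = 40/2299 + 2795/4921 = 18345/31339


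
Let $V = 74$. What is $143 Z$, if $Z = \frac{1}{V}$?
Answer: $\frac{143}{74} \approx 1.9324$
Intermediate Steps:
$Z = \frac{1}{74} \approx 0.013514$
$143 Z = 143 \cdot \frac{1}{74} = \frac{143}{74}$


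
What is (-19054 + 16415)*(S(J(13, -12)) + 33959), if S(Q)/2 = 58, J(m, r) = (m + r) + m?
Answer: -89923925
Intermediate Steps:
J(m, r) = r + 2*m
S(Q) = 116 (S(Q) = 2*58 = 116)
(-19054 + 16415)*(S(J(13, -12)) + 33959) = (-19054 + 16415)*(116 + 33959) = -2639*34075 = -89923925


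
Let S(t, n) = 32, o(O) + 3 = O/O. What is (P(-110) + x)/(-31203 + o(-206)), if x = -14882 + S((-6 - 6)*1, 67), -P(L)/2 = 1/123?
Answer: 1826552/3838215 ≈ 0.47589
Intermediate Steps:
o(O) = -2 (o(O) = -3 + O/O = -3 + 1 = -2)
P(L) = -2/123
x = -14850 (x = -14882 + 32 = -14850)
(P(-110) + x)/(-31203 + o(-206)) = (-2/123 - 14850)/(-31203 - 2) = -1826552/123/(-31205) = -1826552/123*(-1/31205) = 1826552/3838215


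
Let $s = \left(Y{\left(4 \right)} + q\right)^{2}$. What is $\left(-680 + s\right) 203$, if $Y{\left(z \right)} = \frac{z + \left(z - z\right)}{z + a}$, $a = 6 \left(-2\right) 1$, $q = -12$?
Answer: $- \frac{425285}{4} \approx -1.0632 \cdot 10^{5}$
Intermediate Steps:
$a = -12$ ($a = \left(-12\right) 1 = -12$)
$Y{\left(z \right)} = \frac{z}{-12 + z}$ ($Y{\left(z \right)} = \frac{z + \left(z - z\right)}{z - 12} = \frac{z + 0}{-12 + z} = \frac{z}{-12 + z}$)
$s = \frac{625}{4}$ ($s = \left(\frac{4}{-12 + 4} - 12\right)^{2} = \left(\frac{4}{-8} - 12\right)^{2} = \left(4 \left(- \frac{1}{8}\right) - 12\right)^{2} = \left(- \frac{1}{2} - 12\right)^{2} = \left(- \frac{25}{2}\right)^{2} = \frac{625}{4} \approx 156.25$)
$\left(-680 + s\right) 203 = \left(-680 + \frac{625}{4}\right) 203 = \left(- \frac{2095}{4}\right) 203 = - \frac{425285}{4}$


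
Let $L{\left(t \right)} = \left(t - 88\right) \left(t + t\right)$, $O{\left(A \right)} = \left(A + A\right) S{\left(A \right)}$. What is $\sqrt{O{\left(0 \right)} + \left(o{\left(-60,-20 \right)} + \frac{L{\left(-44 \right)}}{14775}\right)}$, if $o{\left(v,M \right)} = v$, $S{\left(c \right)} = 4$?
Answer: $\frac{2 i \sqrt{14362679}}{985} \approx 7.6951 i$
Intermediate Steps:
$O{\left(A \right)} = 8 A$ ($O{\left(A \right)} = \left(A + A\right) 4 = 2 A 4 = 8 A$)
$L{\left(t \right)} = 2 t \left(-88 + t\right)$ ($L{\left(t \right)} = \left(-88 + t\right) 2 t = 2 t \left(-88 + t\right)$)
$\sqrt{O{\left(0 \right)} + \left(o{\left(-60,-20 \right)} + \frac{L{\left(-44 \right)}}{14775}\right)} = \sqrt{8 \cdot 0 - \left(60 - \frac{2 \left(-44\right) \left(-88 - 44\right)}{14775}\right)} = \sqrt{0 - \left(60 - 2 \left(-44\right) \left(-132\right) \frac{1}{14775}\right)} = \sqrt{0 + \left(-60 + 11616 \cdot \frac{1}{14775}\right)} = \sqrt{0 + \left(-60 + \frac{3872}{4925}\right)} = \sqrt{0 - \frac{291628}{4925}} = \sqrt{- \frac{291628}{4925}} = \frac{2 i \sqrt{14362679}}{985}$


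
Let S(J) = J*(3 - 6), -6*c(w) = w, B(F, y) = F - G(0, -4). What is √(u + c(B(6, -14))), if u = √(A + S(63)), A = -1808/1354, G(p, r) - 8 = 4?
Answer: √(458329 + 677*I*√87236189)/677 ≈ 2.7233 + 2.533*I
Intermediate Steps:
G(p, r) = 12 (G(p, r) = 8 + 4 = 12)
B(F, y) = -12 + F (B(F, y) = F - 1*12 = F - 12 = -12 + F)
A = -904/677 (A = -1808*1/1354 = -904/677 ≈ -1.3353)
c(w) = -w/6
S(J) = -3*J (S(J) = J*(-3) = -3*J)
u = I*√87236189/677 (u = √(-904/677 - 3*63) = √(-904/677 - 189) = √(-128857/677) = I*√87236189/677 ≈ 13.796*I)
√(u + c(B(6, -14))) = √(I*√87236189/677 - (-12 + 6)/6) = √(I*√87236189/677 - ⅙*(-6)) = √(I*√87236189/677 + 1) = √(1 + I*√87236189/677)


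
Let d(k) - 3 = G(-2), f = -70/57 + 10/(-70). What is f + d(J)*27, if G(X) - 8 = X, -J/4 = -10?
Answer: 96410/399 ≈ 241.63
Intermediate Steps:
J = 40 (J = -4*(-10) = 40)
f = -547/399 (f = -70*1/57 + 10*(-1/70) = -70/57 - ⅐ = -547/399 ≈ -1.3709)
G(X) = 8 + X
d(k) = 9 (d(k) = 3 + (8 - 2) = 3 + 6 = 9)
f + d(J)*27 = -547/399 + 9*27 = -547/399 + 243 = 96410/399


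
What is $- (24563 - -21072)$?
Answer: $-45635$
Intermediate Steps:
$- (24563 - -21072) = - (24563 + 21072) = \left(-1\right) 45635 = -45635$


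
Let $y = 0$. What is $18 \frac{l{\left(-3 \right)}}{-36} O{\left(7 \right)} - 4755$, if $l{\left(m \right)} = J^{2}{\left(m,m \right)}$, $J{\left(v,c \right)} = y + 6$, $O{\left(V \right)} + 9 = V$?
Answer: $-4719$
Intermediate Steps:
$O{\left(V \right)} = -9 + V$
$J{\left(v,c \right)} = 6$ ($J{\left(v,c \right)} = 0 + 6 = 6$)
$l{\left(m \right)} = 36$ ($l{\left(m \right)} = 6^{2} = 36$)
$18 \frac{l{\left(-3 \right)}}{-36} O{\left(7 \right)} - 4755 = 18 \frac{36}{-36} \left(-9 + 7\right) - 4755 = 18 \cdot 36 \left(- \frac{1}{36}\right) \left(-2\right) - 4755 = 18 \left(-1\right) \left(-2\right) - 4755 = \left(-18\right) \left(-2\right) - 4755 = 36 - 4755 = -4719$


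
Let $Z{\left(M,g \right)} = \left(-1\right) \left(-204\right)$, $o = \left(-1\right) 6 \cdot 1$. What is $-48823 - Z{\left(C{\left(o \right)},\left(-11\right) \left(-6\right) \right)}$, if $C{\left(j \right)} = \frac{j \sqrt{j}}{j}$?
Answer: $-49027$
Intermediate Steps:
$o = -6$ ($o = \left(-6\right) 1 = -6$)
$C{\left(j \right)} = \sqrt{j}$ ($C{\left(j \right)} = \frac{j^{\frac{3}{2}}}{j} = \sqrt{j}$)
$Z{\left(M,g \right)} = 204$
$-48823 - Z{\left(C{\left(o \right)},\left(-11\right) \left(-6\right) \right)} = -48823 - 204 = -49027$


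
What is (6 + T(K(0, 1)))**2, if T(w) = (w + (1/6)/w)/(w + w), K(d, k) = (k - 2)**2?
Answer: 6241/144 ≈ 43.340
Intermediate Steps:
K(d, k) = (-2 + k)**2
T(w) = (w + 1/(6*w))/(2*w) (T(w) = (w + (1*(1/6))/w)/((2*w)) = (w + 1/(6*w))*(1/(2*w)) = (w + 1/(6*w))/(2*w))
(6 + T(K(0, 1)))**2 = (6 + (1/2 + 1/(12*((-2 + 1)**2)**2)))**2 = (6 + (1/2 + 1/(12*((-1)**2)**2)))**2 = (6 + (1/2 + (1/12)/1**2))**2 = (6 + (1/2 + (1/12)*1))**2 = (6 + (1/2 + 1/12))**2 = (6 + 7/12)**2 = (79/12)**2 = 6241/144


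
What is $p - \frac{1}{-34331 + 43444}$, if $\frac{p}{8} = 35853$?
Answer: $\frac{2613827111}{9113} \approx 2.8682 \cdot 10^{5}$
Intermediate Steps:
$p = 286824$ ($p = 8 \cdot 35853 = 286824$)
$p - \frac{1}{-34331 + 43444} = 286824 - \frac{1}{-34331 + 43444} = 286824 - \frac{1}{9113} = \frac{2613827111}{9113}$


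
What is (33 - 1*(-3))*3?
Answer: 108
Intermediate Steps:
(33 - 1*(-3))*3 = (33 + 3)*3 = 36*3 = 108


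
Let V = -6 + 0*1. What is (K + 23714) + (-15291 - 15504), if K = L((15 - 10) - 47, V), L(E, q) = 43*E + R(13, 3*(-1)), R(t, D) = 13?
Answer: -8874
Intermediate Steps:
V = -6 (V = -6 + 0 = -6)
L(E, q) = 13 + 43*E (L(E, q) = 43*E + 13 = 13 + 43*E)
K = -1793 (K = 13 + 43*((15 - 10) - 47) = 13 + 43*(5 - 47) = 13 + 43*(-42) = 13 - 1806 = -1793)
(K + 23714) + (-15291 - 15504) = (-1793 + 23714) + (-15291 - 15504) = 21921 - 30795 = -8874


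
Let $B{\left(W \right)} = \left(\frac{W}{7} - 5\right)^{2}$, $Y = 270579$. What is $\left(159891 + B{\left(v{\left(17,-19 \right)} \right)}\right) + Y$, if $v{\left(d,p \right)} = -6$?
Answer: $\frac{21094711}{49} \approx 4.305 \cdot 10^{5}$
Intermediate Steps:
$B{\left(W \right)} = \left(-5 + \frac{W}{7}\right)^{2}$ ($B{\left(W \right)} = \left(W \frac{1}{7} - 5\right)^{2} = \left(\frac{W}{7} - 5\right)^{2} = \left(-5 + \frac{W}{7}\right)^{2}$)
$\left(159891 + B{\left(v{\left(17,-19 \right)} \right)}\right) + Y = \left(159891 + \frac{\left(-35 - 6\right)^{2}}{49}\right) + 270579 = \left(159891 + \frac{\left(-41\right)^{2}}{49}\right) + 270579 = \left(159891 + \frac{1}{49} \cdot 1681\right) + 270579 = \left(159891 + \frac{1681}{49}\right) + 270579 = \frac{7836340}{49} + 270579 = \frac{21094711}{49}$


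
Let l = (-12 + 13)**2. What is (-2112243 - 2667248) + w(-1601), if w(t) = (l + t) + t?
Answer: -4782692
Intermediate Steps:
l = 1 (l = 1**2 = 1)
w(t) = 1 + 2*t (w(t) = (1 + t) + t = 1 + 2*t)
(-2112243 - 2667248) + w(-1601) = (-2112243 - 2667248) + (1 + 2*(-1601)) = -4779491 + (1 - 3202) = -4779491 - 3201 = -4782692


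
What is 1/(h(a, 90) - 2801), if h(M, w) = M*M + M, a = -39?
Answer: -1/1319 ≈ -0.00075815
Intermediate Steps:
h(M, w) = M + M² (h(M, w) = M² + M = M + M²)
1/(h(a, 90) - 2801) = 1/(-39*(1 - 39) - 2801) = 1/(-39*(-38) - 2801) = 1/(1482 - 2801) = 1/(-1319) = -1/1319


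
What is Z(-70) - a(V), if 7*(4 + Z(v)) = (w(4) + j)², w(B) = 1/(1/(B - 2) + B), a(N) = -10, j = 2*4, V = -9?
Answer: 8878/567 ≈ 15.658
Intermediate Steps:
j = 8
w(B) = 1/(B + 1/(-2 + B)) (w(B) = 1/(1/(-2 + B) + B) = 1/(B + 1/(-2 + B)))
Z(v) = 3208/567 (Z(v) = -4 + ((-2 + 4)/(1 + 4² - 2*4) + 8)²/7 = -4 + (2/(1 + 16 - 8) + 8)²/7 = -4 + (2/9 + 8)²/7 = -4 + (74/9)²/7 = -4 + (⅐)*(5476/81) = -4 + 5476/567 = 3208/567)
Z(-70) - a(V) = 3208/567 - 1*(-10) = 3208/567 + 10 = 8878/567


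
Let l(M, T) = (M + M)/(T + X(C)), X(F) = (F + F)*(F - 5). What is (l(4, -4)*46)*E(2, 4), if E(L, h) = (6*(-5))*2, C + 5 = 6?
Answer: 1840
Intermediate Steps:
C = 1 (C = -5 + 6 = 1)
E(L, h) = -60 (E(L, h) = -30*2 = -60)
X(F) = 2*F*(-5 + F) (X(F) = (2*F)*(-5 + F) = 2*F*(-5 + F))
l(M, T) = 2*M/(-8 + T) (l(M, T) = (M + M)/(T + 2*1*(-5 + 1)) = (2*M)/(T + 2*1*(-4)) = (2*M)/(T - 8) = (2*M)/(-8 + T) = 2*M/(-8 + T))
(l(4, -4)*46)*E(2, 4) = ((2*4/(-8 - 4))*46)*(-60) = ((2*4/(-12))*46)*(-60) = ((2*4*(-1/12))*46)*(-60) = -⅔*46*(-60) = -92/3*(-60) = 1840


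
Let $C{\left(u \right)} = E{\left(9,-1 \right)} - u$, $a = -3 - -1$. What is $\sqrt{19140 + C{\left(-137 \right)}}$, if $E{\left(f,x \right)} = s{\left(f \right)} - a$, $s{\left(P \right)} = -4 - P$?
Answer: $13 \sqrt{114} \approx 138.8$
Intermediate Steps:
$a = -2$ ($a = -3 + 1 = -2$)
$E{\left(f,x \right)} = -2 - f$ ($E{\left(f,x \right)} = \left(-4 - f\right) - -2 = \left(-4 - f\right) + 2 = -2 - f$)
$C{\left(u \right)} = -11 - u$ ($C{\left(u \right)} = \left(-2 - 9\right) - u = -11 - u$)
$\sqrt{19140 + C{\left(-137 \right)}} = \sqrt{19140 - -126} = \sqrt{19140 + \left(-11 + 137\right)} = \sqrt{19140 + 126} = \sqrt{19266} = 13 \sqrt{114}$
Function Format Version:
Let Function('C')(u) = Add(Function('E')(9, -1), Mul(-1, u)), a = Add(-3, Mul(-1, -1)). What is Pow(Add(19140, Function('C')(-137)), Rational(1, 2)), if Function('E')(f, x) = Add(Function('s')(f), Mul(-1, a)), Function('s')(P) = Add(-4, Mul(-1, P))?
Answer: Mul(13, Pow(114, Rational(1, 2))) ≈ 138.80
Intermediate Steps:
a = -2 (a = Add(-3, 1) = -2)
Function('E')(f, x) = Add(-2, Mul(-1, f)) (Function('E')(f, x) = Add(Add(-4, Mul(-1, f)), Mul(-1, -2)) = Add(Add(-4, Mul(-1, f)), 2) = Add(-2, Mul(-1, f)))
Function('C')(u) = Add(-11, Mul(-1, u)) (Function('C')(u) = Add(Add(-2, Mul(-1, 9)), Mul(-1, u)) = Add(Add(-2, -9), Mul(-1, u)) = Add(-11, Mul(-1, u)))
Pow(Add(19140, Function('C')(-137)), Rational(1, 2)) = Pow(Add(19140, Add(-11, Mul(-1, -137))), Rational(1, 2)) = Pow(Add(19140, Add(-11, 137)), Rational(1, 2)) = Pow(Add(19140, 126), Rational(1, 2)) = Pow(19266, Rational(1, 2)) = Mul(13, Pow(114, Rational(1, 2)))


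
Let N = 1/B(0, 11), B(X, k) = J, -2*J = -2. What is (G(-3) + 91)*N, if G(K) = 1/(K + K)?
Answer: 545/6 ≈ 90.833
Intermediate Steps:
J = 1 (J = -½*(-2) = 1)
B(X, k) = 1
N = 1 (N = 1/1 = 1)
G(K) = 1/(2*K)
(G(-3) + 91)*N = ((½)/(-3) + 91)*1 = ((½)*(-⅓) + 91)*1 = (-⅙ + 91)*1 = (545/6)*1 = 545/6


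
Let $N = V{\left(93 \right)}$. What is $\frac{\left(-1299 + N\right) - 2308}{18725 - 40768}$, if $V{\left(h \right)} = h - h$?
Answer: $\frac{3607}{22043} \approx 0.16363$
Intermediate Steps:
$V{\left(h \right)} = 0$
$N = 0$
$\frac{\left(-1299 + N\right) - 2308}{18725 - 40768} = \frac{\left(-1299 + 0\right) - 2308}{18725 - 40768} = \frac{-1299 - 2308}{-22043} = \left(-3607\right) \left(- \frac{1}{22043}\right) = \frac{3607}{22043}$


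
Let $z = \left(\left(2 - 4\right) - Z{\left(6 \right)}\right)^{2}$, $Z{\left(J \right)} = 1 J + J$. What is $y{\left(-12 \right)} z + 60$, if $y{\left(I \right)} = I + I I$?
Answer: $25932$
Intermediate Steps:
$y{\left(I \right)} = I + I^{2}$
$Z{\left(J \right)} = 2 J$ ($Z{\left(J \right)} = J + J = 2 J$)
$z = 196$ ($z = \left(\left(2 - 4\right) - 2 \cdot 6\right)^{2} = \left(\left(2 - 4\right) - 12\right)^{2} = \left(-2 - 12\right)^{2} = \left(-14\right)^{2} = 196$)
$y{\left(-12 \right)} z + 60 = - 12 \left(1 - 12\right) 196 + 60 = \left(-12\right) \left(-11\right) 196 + 60 = 132 \cdot 196 + 60 = 25872 + 60 = 25932$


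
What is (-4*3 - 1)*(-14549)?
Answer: 189137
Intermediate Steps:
(-4*3 - 1)*(-14549) = (-12 - 1)*(-14549) = -13*(-14549) = 189137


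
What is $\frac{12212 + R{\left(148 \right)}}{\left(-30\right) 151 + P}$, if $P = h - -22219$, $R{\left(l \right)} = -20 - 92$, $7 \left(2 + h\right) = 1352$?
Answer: $\frac{84700}{125161} \approx 0.67673$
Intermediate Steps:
$h = \frac{1338}{7}$ ($h = -2 + \frac{1}{7} \cdot 1352 = -2 + \frac{1352}{7} = \frac{1338}{7} \approx 191.14$)
$R{\left(l \right)} = -112$
$P = \frac{156871}{7}$ ($P = \frac{1338}{7} - -22219 = \frac{1338}{7} + 22219 = \frac{156871}{7} \approx 22410.0$)
$\frac{12212 + R{\left(148 \right)}}{\left(-30\right) 151 + P} = \frac{12212 - 112}{\left(-30\right) 151 + \frac{156871}{7}} = \frac{12100}{-4530 + \frac{156871}{7}} = \frac{12100}{\frac{125161}{7}} = 12100 \cdot \frac{7}{125161} = \frac{84700}{125161}$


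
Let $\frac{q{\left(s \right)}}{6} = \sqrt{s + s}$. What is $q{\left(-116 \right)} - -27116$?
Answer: $27116 + 12 i \sqrt{58} \approx 27116.0 + 91.389 i$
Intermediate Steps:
$q{\left(s \right)} = 6 \sqrt{2} \sqrt{s}$ ($q{\left(s \right)} = 6 \sqrt{s + s} = 6 \sqrt{2 s} = 6 \sqrt{2} \sqrt{s}$)
$q{\left(-116 \right)} - -27116 = 6 \sqrt{2} \sqrt{-116} - -27116 = 6 \sqrt{2} \cdot 2 i \sqrt{29} + 27116 = 12 i \sqrt{58} + 27116 = 27116 + 12 i \sqrt{58}$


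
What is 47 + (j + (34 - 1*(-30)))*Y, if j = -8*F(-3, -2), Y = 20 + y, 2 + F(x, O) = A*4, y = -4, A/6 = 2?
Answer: -4817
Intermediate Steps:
A = 12 (A = 6*2 = 12)
F(x, O) = 46 (F(x, O) = -2 + 12*4 = -2 + 48 = 46)
Y = 16 (Y = 20 - 4 = 16)
j = -368 (j = -8*46 = -368)
47 + (j + (34 - 1*(-30)))*Y = 47 + (-368 + (34 - 1*(-30)))*16 = 47 + (-368 + (34 + 30))*16 = 47 + (-368 + 64)*16 = 47 - 304*16 = 47 - 4864 = -4817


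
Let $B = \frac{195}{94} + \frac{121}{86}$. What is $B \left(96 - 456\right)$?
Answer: $- \frac{2532960}{2021} \approx -1253.3$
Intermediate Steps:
$B = \frac{7036}{2021}$ ($B = 195 \cdot \frac{1}{94} + 121 \cdot \frac{1}{86} = \frac{195}{94} + \frac{121}{86} = \frac{7036}{2021} \approx 3.4814$)
$B \left(96 - 456\right) = \frac{7036 \left(96 - 456\right)}{2021} = \frac{7036}{2021} \left(-360\right) = - \frac{2532960}{2021}$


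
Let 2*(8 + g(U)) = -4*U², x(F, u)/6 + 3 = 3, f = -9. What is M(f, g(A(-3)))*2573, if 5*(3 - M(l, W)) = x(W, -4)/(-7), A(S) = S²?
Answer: 7719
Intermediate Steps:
x(F, u) = 0 (x(F, u) = -18 + 6*3 = -18 + 18 = 0)
g(U) = -8 - 2*U² (g(U) = -8 + (-4*U²)/2 = -8 - 2*U²)
M(l, W) = 3 (M(l, W) = 3 - 0/(-7) = 3 - 0*(-1)/7 = 3 - ⅕*0 = 3 + 0 = 3)
M(f, g(A(-3)))*2573 = 3*2573 = 7719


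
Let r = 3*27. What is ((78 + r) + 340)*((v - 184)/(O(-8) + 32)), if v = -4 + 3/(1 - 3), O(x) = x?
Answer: -189121/48 ≈ -3940.0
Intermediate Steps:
v = -11/2 (v = -4 + 3/(-2) = -4 - ½*3 = -4 - 3/2 = -11/2 ≈ -5.5000)
r = 81
((78 + r) + 340)*((v - 184)/(O(-8) + 32)) = ((78 + 81) + 340)*((-11/2 - 184)/(-8 + 32)) = (159 + 340)*(-379/2/24) = 499*(-379/2*1/24) = 499*(-379/48) = -189121/48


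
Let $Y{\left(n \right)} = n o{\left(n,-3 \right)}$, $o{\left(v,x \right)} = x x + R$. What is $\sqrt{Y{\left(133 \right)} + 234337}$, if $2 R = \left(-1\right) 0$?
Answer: $\sqrt{235534} \approx 485.32$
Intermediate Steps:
$R = 0$ ($R = \frac{\left(-1\right) 0}{2} = \frac{1}{2} \cdot 0 = 0$)
$o{\left(v,x \right)} = x^{2}$ ($o{\left(v,x \right)} = x x + 0 = x^{2} + 0 = x^{2}$)
$Y{\left(n \right)} = 9 n$ ($Y{\left(n \right)} = n \left(-3\right)^{2} = n 9 = 9 n$)
$\sqrt{Y{\left(133 \right)} + 234337} = \sqrt{9 \cdot 133 + 234337} = \sqrt{1197 + 234337} = \sqrt{235534}$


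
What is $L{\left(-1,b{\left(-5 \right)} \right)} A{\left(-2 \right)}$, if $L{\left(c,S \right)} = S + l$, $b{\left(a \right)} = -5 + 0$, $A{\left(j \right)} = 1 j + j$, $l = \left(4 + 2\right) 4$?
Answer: $-76$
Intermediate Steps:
$l = 24$ ($l = 6 \cdot 4 = 24$)
$A{\left(j \right)} = 2 j$ ($A{\left(j \right)} = j + j = 2 j$)
$b{\left(a \right)} = -5$
$L{\left(c,S \right)} = 24 + S$ ($L{\left(c,S \right)} = S + 24 = 24 + S$)
$L{\left(-1,b{\left(-5 \right)} \right)} A{\left(-2 \right)} = \left(24 - 5\right) 2 \left(-2\right) = 19 \left(-4\right) = -76$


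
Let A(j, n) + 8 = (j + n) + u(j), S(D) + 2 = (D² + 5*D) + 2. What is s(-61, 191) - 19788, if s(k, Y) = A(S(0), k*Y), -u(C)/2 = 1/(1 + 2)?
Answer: -94343/3 ≈ -31448.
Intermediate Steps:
u(C) = -⅔ (u(C) = -2/(1 + 2) = -2/3 = -2*⅓ = -⅔)
S(D) = D² + 5*D (S(D) = -2 + ((D² + 5*D) + 2) = -2 + (2 + D² + 5*D) = D² + 5*D)
A(j, n) = -26/3 + j + n (A(j, n) = -8 + ((j + n) - ⅔) = -8 + (-⅔ + j + n) = -26/3 + j + n)
s(k, Y) = -26/3 + Y*k (s(k, Y) = -26/3 + 0*(5 + 0) + k*Y = -26/3 + 0*5 + Y*k = -26/3 + 0 + Y*k = -26/3 + Y*k)
s(-61, 191) - 19788 = (-26/3 + 191*(-61)) - 19788 = (-26/3 - 11651) - 19788 = -34979/3 - 19788 = -94343/3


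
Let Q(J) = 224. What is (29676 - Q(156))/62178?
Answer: 14726/31089 ≈ 0.47367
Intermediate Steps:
(29676 - Q(156))/62178 = (29676 - 1*224)/62178 = (29676 - 224)*(1/62178) = 29452*(1/62178) = 14726/31089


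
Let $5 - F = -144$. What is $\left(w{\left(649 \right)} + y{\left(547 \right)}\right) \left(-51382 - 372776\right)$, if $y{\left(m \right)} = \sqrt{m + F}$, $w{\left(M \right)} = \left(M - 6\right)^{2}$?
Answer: $-175367700942 - 848316 \sqrt{174} \approx -1.7538 \cdot 10^{11}$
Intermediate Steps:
$F = 149$ ($F = 5 - -144 = 5 + 144 = 149$)
$w{\left(M \right)} = \left(-6 + M\right)^{2}$
$y{\left(m \right)} = \sqrt{149 + m}$ ($y{\left(m \right)} = \sqrt{m + 149} = \sqrt{149 + m}$)
$\left(w{\left(649 \right)} + y{\left(547 \right)}\right) \left(-51382 - 372776\right) = \left(\left(-6 + 649\right)^{2} + \sqrt{149 + 547}\right) \left(-51382 - 372776\right) = \left(643^{2} + \sqrt{696}\right) \left(-424158\right) = \left(413449 + 2 \sqrt{174}\right) \left(-424158\right) = -175367700942 - 848316 \sqrt{174}$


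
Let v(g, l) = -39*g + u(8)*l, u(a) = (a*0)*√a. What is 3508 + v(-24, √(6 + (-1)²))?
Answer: 4444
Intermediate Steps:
u(a) = 0 (u(a) = 0*√a = 0)
v(g, l) = -39*g (v(g, l) = -39*g + 0*l = -39*g + 0 = -39*g)
3508 + v(-24, √(6 + (-1)²)) = 3508 - 39*(-24) = 3508 + 936 = 4444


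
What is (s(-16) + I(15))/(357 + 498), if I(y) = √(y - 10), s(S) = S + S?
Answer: -32/855 + √5/855 ≈ -0.034812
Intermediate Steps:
s(S) = 2*S
I(y) = √(-10 + y)
(s(-16) + I(15))/(357 + 498) = (2*(-16) + √(-10 + 15))/(357 + 498) = (-32 + √5)/855 = (-32 + √5)*(1/855) = -32/855 + √5/855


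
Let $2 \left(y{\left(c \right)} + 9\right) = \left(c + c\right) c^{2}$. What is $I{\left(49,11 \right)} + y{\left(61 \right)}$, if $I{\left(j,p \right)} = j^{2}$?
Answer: $229373$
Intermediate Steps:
$y{\left(c \right)} = -9 + c^{3}$ ($y{\left(c \right)} = -9 + \frac{\left(c + c\right) c^{2}}{2} = -9 + \frac{2 c c^{2}}{2} = -9 + \frac{2 c^{3}}{2} = -9 + c^{3}$)
$I{\left(49,11 \right)} + y{\left(61 \right)} = 49^{2} - \left(9 - 61^{3}\right) = 2401 + \left(-9 + 226981\right) = 2401 + 226972 = 229373$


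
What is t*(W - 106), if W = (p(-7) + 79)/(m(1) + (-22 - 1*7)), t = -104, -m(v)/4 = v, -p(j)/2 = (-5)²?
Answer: 366808/33 ≈ 11115.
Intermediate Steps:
p(j) = -50 (p(j) = -2*(-5)² = -2*25 = -50)
m(v) = -4*v
W = -29/33 (W = (-50 + 79)/(-4*1 + (-22 - 1*7)) = 29/(-4 + (-22 - 7)) = 29/(-4 - 29) = 29/(-33) = 29*(-1/33) = -29/33 ≈ -0.87879)
t*(W - 106) = -104*(-29/33 - 106) = -104*(-3527/33) = 366808/33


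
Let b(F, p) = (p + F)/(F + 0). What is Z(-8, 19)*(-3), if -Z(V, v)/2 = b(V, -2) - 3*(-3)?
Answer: 123/2 ≈ 61.500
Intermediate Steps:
b(F, p) = (F + p)/F
Z(V, v) = -18 - 2*(-2 + V)/V (Z(V, v) = -2*((V - 2)/V - 3*(-3)) = -2*((-2 + V)/V + 9) = -2*(9 + (-2 + V)/V) = -18 - 2*(-2 + V)/V)
Z(-8, 19)*(-3) = (-20 + 4/(-8))*(-3) = (-20 + 4*(-⅛))*(-3) = (-20 - ½)*(-3) = -41/2*(-3) = 123/2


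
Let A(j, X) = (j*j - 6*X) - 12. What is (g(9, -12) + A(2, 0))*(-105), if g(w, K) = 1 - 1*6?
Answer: 1365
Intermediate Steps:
g(w, K) = -5 (g(w, K) = 1 - 6 = -5)
A(j, X) = -12 + j**2 - 6*X (A(j, X) = (j**2 - 6*X) - 12 = -12 + j**2 - 6*X)
(g(9, -12) + A(2, 0))*(-105) = (-5 + (-12 + 2**2 - 6*0))*(-105) = (-5 + (-12 + 4 + 0))*(-105) = (-5 - 8)*(-105) = -13*(-105) = 1365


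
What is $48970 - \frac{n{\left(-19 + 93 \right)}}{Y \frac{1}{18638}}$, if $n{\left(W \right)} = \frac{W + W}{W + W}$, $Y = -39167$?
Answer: $\frac{1918026628}{39167} \approx 48971.0$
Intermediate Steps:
$n{\left(W \right)} = 1$ ($n{\left(W \right)} = \frac{2 W}{2 W} = 2 W \frac{1}{2 W} = 1$)
$48970 - \frac{n{\left(-19 + 93 \right)}}{Y \frac{1}{18638}} = 48970 - 1 \frac{1}{\left(-39167\right) \frac{1}{18638}} = 48970 - 1 \frac{1}{- \frac{39167}{18638}} = 48970 - 1 \left(- \frac{18638}{39167}\right) = 48970 - - \frac{18638}{39167} = 48970 + \frac{18638}{39167} = \frac{1918026628}{39167}$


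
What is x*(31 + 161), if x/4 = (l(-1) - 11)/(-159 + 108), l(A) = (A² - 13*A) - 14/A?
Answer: -256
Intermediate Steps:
l(A) = A² - 14/A - 13*A
x = -4/3 (x = 4*(((-14 + (-1)²*(-13 - 1))/(-1) - 11)/(-159 + 108)) = 4*((-(-14 + 1*(-14)) - 11)/(-51)) = 4*((-(-14 - 14) - 11)*(-1/51)) = 4*((-1*(-28) - 11)*(-1/51)) = 4*((28 - 11)*(-1/51)) = 4*(17*(-1/51)) = 4*(-⅓) = -4/3 ≈ -1.3333)
x*(31 + 161) = -4*(31 + 161)/3 = -4/3*192 = -256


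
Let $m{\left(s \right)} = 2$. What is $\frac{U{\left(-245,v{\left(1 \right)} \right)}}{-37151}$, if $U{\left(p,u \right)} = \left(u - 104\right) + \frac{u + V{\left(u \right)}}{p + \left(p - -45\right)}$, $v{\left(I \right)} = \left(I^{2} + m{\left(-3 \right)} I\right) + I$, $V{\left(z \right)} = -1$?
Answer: $\frac{44503}{16532195} \approx 0.0026919$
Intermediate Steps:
$v{\left(I \right)} = I^{2} + 3 I$ ($v{\left(I \right)} = \left(I^{2} + 2 I\right) + I = I^{2} + 3 I$)
$U{\left(p,u \right)} = -104 + u + \frac{-1 + u}{45 + 2 p}$ ($U{\left(p,u \right)} = \left(u - 104\right) + \frac{u - 1}{p + \left(p - -45\right)} = \left(-104 + u\right) + \frac{-1 + u}{p + \left(p + 45\right)} = \left(-104 + u\right) + \frac{-1 + u}{p + \left(45 + p\right)} = \left(-104 + u\right) + \frac{-1 + u}{45 + 2 p} = -104 + u + \frac{-1 + u}{45 + 2 p}$)
$\frac{U{\left(-245,v{\left(1 \right)} \right)}}{-37151} = \frac{\frac{1}{45 + 2 \left(-245\right)} \left(-4681 - -50960 + 46 \cdot 1 \left(3 + 1\right) + 2 \left(-245\right) 1 \left(3 + 1\right)\right)}{-37151} = \frac{-4681 + 50960 + 46 \cdot 1 \cdot 4 + 2 \left(-245\right) 1 \cdot 4}{45 - 490} \left(- \frac{1}{37151}\right) = \frac{-4681 + 50960 + 46 \cdot 4 + 2 \left(-245\right) 4}{-445} \left(- \frac{1}{37151}\right) = - \frac{-4681 + 50960 + 184 - 1960}{445} \left(- \frac{1}{37151}\right) = \left(- \frac{1}{445}\right) 44503 \left(- \frac{1}{37151}\right) = \left(- \frac{44503}{445}\right) \left(- \frac{1}{37151}\right) = \frac{44503}{16532195}$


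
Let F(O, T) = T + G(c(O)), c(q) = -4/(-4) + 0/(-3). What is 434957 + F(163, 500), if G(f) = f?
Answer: 435458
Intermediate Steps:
c(q) = 1 (c(q) = -4*(-1/4) + 0*(-1/3) = 1 + 0 = 1)
F(O, T) = 1 + T (F(O, T) = T + 1 = 1 + T)
434957 + F(163, 500) = 434957 + (1 + 500) = 434957 + 501 = 435458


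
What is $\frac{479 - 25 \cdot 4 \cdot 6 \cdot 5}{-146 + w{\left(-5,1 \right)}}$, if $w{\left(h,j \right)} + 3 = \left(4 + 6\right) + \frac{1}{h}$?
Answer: $\frac{12605}{696} \approx 18.111$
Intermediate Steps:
$w{\left(h,j \right)} = 7 + \frac{1}{h}$ ($w{\left(h,j \right)} = -3 + \left(\left(4 + 6\right) + \frac{1}{h}\right) = -3 + \left(10 + \frac{1}{h}\right) = 7 + \frac{1}{h}$)
$\frac{479 - 25 \cdot 4 \cdot 6 \cdot 5}{-146 + w{\left(-5,1 \right)}} = \frac{479 - 25 \cdot 4 \cdot 6 \cdot 5}{-146 + \left(7 + \frac{1}{-5}\right)} = \frac{479 - 25 \cdot 24 \cdot 5}{-146 + \left(7 - \frac{1}{5}\right)} = \frac{479 - 3000}{-146 + \frac{34}{5}} = \frac{479 - 3000}{- \frac{696}{5}} = \left(-2521\right) \left(- \frac{5}{696}\right) = \frac{12605}{696}$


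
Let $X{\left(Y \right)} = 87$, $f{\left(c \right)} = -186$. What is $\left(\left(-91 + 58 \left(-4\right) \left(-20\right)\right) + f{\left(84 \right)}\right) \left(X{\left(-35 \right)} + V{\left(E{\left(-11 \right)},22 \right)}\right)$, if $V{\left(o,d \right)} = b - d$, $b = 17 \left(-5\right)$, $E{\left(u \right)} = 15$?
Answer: $-87260$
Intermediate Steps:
$b = -85$
$V{\left(o,d \right)} = -85 - d$
$\left(\left(-91 + 58 \left(-4\right) \left(-20\right)\right) + f{\left(84 \right)}\right) \left(X{\left(-35 \right)} + V{\left(E{\left(-11 \right)},22 \right)}\right) = \left(\left(-91 + 58 \left(-4\right) \left(-20\right)\right) - 186\right) \left(87 - 107\right) = \left(\left(-91 - -4640\right) - 186\right) \left(87 - 107\right) = \left(\left(-91 + 4640\right) - 186\right) \left(87 - 107\right) = \left(4549 - 186\right) \left(-20\right) = 4363 \left(-20\right) = -87260$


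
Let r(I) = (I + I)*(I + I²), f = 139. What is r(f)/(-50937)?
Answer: -5409880/50937 ≈ -106.21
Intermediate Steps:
r(I) = 2*I*(I + I²) (r(I) = (2*I)*(I + I²) = 2*I*(I + I²))
r(f)/(-50937) = (2*139²*(1 + 139))/(-50937) = (2*19321*140)*(-1/50937) = 5409880*(-1/50937) = -5409880/50937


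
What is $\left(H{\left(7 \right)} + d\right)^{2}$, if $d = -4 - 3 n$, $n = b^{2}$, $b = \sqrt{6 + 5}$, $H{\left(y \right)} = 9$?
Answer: $784$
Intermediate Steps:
$b = \sqrt{11} \approx 3.3166$
$n = 11$ ($n = \left(\sqrt{11}\right)^{2} = 11$)
$d = -37$ ($d = -4 - 33 = -37$)
$\left(H{\left(7 \right)} + d\right)^{2} = \left(9 - 37\right)^{2} = \left(-28\right)^{2} = 784$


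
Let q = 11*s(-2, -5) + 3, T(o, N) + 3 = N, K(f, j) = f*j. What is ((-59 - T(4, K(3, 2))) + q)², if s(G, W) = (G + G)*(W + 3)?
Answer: 841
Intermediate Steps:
T(o, N) = -3 + N
s(G, W) = 2*G*(3 + W) (s(G, W) = (2*G)*(3 + W) = 2*G*(3 + W))
q = 91 (q = 11*(2*(-2)*(3 - 5)) + 3 = 11*(2*(-2)*(-2)) + 3 = 11*8 + 3 = 88 + 3 = 91)
((-59 - T(4, K(3, 2))) + q)² = ((-59 - (-3 + 3*2)) + 91)² = ((-59 - (-3 + 6)) + 91)² = ((-59 - 1*3) + 91)² = ((-59 - 3) + 91)² = (-62 + 91)² = 29² = 841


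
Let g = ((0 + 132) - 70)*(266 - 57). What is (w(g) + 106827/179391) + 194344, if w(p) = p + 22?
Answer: 12397388837/59797 ≈ 2.0732e+5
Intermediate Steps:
g = 12958 (g = (132 - 70)*209 = 62*209 = 12958)
w(p) = 22 + p
(w(g) + 106827/179391) + 194344 = ((22 + 12958) + 106827/179391) + 194344 = (12980 + 106827*(1/179391)) + 194344 = (12980 + 35609/59797) + 194344 = 776200669/59797 + 194344 = 12397388837/59797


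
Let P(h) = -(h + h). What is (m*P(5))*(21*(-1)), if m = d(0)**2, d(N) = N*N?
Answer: 0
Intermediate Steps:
d(N) = N**2
m = 0 (m = (0**2)**2 = 0**2 = 0)
P(h) = -2*h
(m*P(5))*(21*(-1)) = (0*(-2*5))*(21*(-1)) = (0*(-10))*(-21) = 0*(-21) = 0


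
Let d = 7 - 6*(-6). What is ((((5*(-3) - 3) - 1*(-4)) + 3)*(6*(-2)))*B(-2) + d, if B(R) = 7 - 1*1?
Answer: 835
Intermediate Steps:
d = 43 (d = 7 + 36 = 43)
B(R) = 6 (B(R) = 7 - 1 = 6)
((((5*(-3) - 3) - 1*(-4)) + 3)*(6*(-2)))*B(-2) + d = ((((5*(-3) - 3) - 1*(-4)) + 3)*(6*(-2)))*6 + 43 = ((((-15 - 3) + 4) + 3)*(-12))*6 + 43 = (((-18 + 4) + 3)*(-12))*6 + 43 = ((-14 + 3)*(-12))*6 + 43 = -11*(-12)*6 + 43 = 132*6 + 43 = 792 + 43 = 835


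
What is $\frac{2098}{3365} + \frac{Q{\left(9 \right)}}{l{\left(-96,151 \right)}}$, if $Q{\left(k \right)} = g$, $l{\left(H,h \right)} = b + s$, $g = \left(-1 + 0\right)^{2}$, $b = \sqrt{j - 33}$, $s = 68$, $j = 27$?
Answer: $\frac{994256}{1557995} - \frac{i \sqrt{6}}{4630} \approx 0.63816 - 0.00052905 i$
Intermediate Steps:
$b = i \sqrt{6}$ ($b = \sqrt{27 - 33} = \sqrt{-6} = i \sqrt{6} \approx 2.4495 i$)
$g = 1$ ($g = \left(-1\right)^{2} = 1$)
$l{\left(H,h \right)} = 68 + i \sqrt{6}$ ($l{\left(H,h \right)} = i \sqrt{6} + 68 = 68 + i \sqrt{6}$)
$Q{\left(k \right)} = 1$
$\frac{2098}{3365} + \frac{Q{\left(9 \right)}}{l{\left(-96,151 \right)}} = \frac{2098}{3365} + 1 \frac{1}{68 + i \sqrt{6}} = 2098 \cdot \frac{1}{3365} + \frac{1}{68 + i \sqrt{6}} = \frac{2098}{3365} + \frac{1}{68 + i \sqrt{6}}$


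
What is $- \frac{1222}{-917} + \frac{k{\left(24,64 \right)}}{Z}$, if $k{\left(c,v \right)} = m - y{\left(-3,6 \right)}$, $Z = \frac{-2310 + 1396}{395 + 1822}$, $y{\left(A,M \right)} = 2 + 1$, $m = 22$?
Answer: $- \frac{37509883}{838138} \approx -44.754$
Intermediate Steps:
$y{\left(A,M \right)} = 3$
$Z = - \frac{914}{2217} \approx -0.41227$
$k{\left(c,v \right)} = 19$ ($k{\left(c,v \right)} = 22 - 3 = 19$)
$- \frac{1222}{-917} + \frac{k{\left(24,64 \right)}}{Z} = - \frac{1222}{-917} + \frac{19}{- \frac{914}{2217}} = \left(-1222\right) \left(- \frac{1}{917}\right) + 19 \left(- \frac{2217}{914}\right) = \frac{1222}{917} - \frac{42123}{914} = - \frac{37509883}{838138}$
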